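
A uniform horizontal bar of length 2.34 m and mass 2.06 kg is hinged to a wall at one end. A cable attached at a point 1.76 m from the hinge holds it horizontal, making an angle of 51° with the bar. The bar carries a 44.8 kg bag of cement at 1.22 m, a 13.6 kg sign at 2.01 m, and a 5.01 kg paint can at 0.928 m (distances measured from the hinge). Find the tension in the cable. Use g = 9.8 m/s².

T ≈ 638 N

About the hinge:
Beam weight: 2.06 × 9.8 = 20.19 N down at 1.17 m → arm 1.17 m, τ = 20.19 × 1.17 = 23.62 N·m clockwise.
Bag of cement: 44.8 × 9.8 = 439 N down at 1.22 m → arm 1.22 m, τ = 439 × 1.22 = 535.6 N·m clockwise.
Sign: 13.6 × 9.8 = 133.3 N down at 2.01 m → arm 2.01 m, τ = 133.3 × 2.01 = 267.9 N·m clockwise.
Paint can: 5.01 × 9.8 = 49.1 N down at 0.928 m → arm 0.928 m, τ = 49.1 × 0.928 = 45.56 N·m clockwise.
Total clockwise load moment = 872.7 N·m.
The cable tension T acts at 1.76 m; only its component perpendicular to the bar, T sinθ, produces torque. sin 51° = 0.7771.
Setting net torque to zero: T × 1.76 × 0.7771 = 872.7 → T = 872.7 / 1.368 = 638 N.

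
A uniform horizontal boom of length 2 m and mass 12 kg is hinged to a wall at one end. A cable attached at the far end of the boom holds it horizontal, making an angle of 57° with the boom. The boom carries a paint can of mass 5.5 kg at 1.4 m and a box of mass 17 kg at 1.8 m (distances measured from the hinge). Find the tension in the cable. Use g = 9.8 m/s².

T ≈ 294 N

Sum moments about the hinge (the unknown hinge reaction has zero arm there).
Beam weight: 12 × 9.8 = 117.6 N down at 1 m → arm 1 m, τ = 117.6 × 1 = 117.6 N·m clockwise.
Paint can: 5.5 × 9.8 = 53.9 N down at 1.4 m → arm 1.4 m, τ = 53.9 × 1.4 = 75.46 N·m clockwise.
Box: 17 × 9.8 = 166.6 N down at 1.8 m → arm 1.8 m, τ = 166.6 × 1.8 = 299.9 N·m clockwise.
Total clockwise load moment = 493 N·m.
The cable tension T acts at 2 m; only its component perpendicular to the boom, T sinθ, produces torque. sin 57° = 0.8387.
For rotational equilibrium, T × 2 × 0.8387 = 493, so T = 493 / 1.677 = 294 N.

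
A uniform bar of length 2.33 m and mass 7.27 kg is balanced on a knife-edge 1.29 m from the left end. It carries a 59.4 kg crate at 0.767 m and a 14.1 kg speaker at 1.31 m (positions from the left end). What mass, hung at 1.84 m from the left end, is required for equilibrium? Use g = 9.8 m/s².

Taking torques about the knife-edge (at 1.29 m from the left end):
Beam weight: 7.27 × 9.8 = 71.25 N down at 1.165 m → arm 0.125 m, τ = 71.25 × 0.125 = 8.906 N·m counterclockwise.
Crate: 59.4 × 9.8 = 582.1 N down at 0.767 m → arm 0.523 m, τ = 582.1 × 0.523 = 304.4 N·m counterclockwise.
Speaker: 14.1 × 9.8 = 138.2 N down at 1.31 m → arm 0.02 m, τ = 138.2 × 0.02 = 2.764 N·m clockwise.
Net moment of known loads = 310.5 N·m counterclockwise.
An unknown mass m at 1.84 m has arm 0.55 m; its moment is m·g·0.55 clockwise.
Setting net torque to zero: m × 9.8 × 0.55 = 310.5 → m = 310.5 / (9.8 × 0.55) = 57.6 kg.

m ≈ 57.6 kg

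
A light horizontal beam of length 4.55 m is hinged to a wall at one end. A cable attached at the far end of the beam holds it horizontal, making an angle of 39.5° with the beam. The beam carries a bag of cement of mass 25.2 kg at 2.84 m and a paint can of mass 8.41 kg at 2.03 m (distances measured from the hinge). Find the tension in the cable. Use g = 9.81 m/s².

T ≈ 300 N

Sum moments about the hinge (the unknown hinge reaction has zero arm there).
Bag of cement: 25.2 × 9.81 = 247.2 N down at 2.84 m → arm 2.84 m, τ = 247.2 × 2.84 = 702 N·m clockwise.
Paint can: 8.41 × 9.81 = 82.5 N down at 2.03 m → arm 2.03 m, τ = 82.5 × 2.03 = 167.5 N·m clockwise.
Total clockwise load moment = 869.5 N·m.
The cable tension T acts at 4.55 m; only its component perpendicular to the beam, T sinθ, produces torque. sin 39.5° = 0.6361.
Setting net torque to zero: T × 4.55 × 0.6361 = 869.5 → T = 869.5 / 2.894 = 300 N.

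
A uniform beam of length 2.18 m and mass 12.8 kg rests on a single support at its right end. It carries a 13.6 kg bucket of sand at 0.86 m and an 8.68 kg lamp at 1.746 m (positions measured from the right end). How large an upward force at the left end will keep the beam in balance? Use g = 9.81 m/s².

Taking torques about the right end:
Beam weight: 12.8 × 9.81 = 125.6 N down at 1.09 m → arm 1.09 m, τ = 125.6 × 1.09 = 136.9 N·m counterclockwise.
Bucket of sand: 13.6 × 9.81 = 133.4 N down at 0.86 m → arm 0.86 m, τ = 133.4 × 0.86 = 114.7 N·m counterclockwise.
Lamp: 8.68 × 9.81 = 85.15 N down at 1.746 m → arm 1.746 m, τ = 85.15 × 1.746 = 148.7 N·m counterclockwise.
Net moment of the loads = 400.3 N·m counterclockwise.
The upward force F acts at the left end, arm 2.18 m, giving F × 2.18 clockwise.
Balancing moments: F × 2.18 = 400.3, giving F = 400.3 / 2.18 = 184 N.

F ≈ 184 N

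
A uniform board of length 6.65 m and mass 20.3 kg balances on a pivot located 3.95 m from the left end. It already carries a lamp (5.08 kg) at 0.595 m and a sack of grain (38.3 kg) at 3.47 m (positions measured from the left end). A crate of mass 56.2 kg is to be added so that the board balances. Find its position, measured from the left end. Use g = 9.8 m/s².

x ≈ 4.81 m from the left end

Take moments about the pivot (at 3.95 m from the left end).
Beam weight: 20.3 × 9.8 = 198.9 N down at 3.325 m → arm 0.625 m, τ = 198.9 × 0.625 = 124.3 N·m counterclockwise.
Lamp: 5.08 × 9.8 = 49.78 N down at 0.595 m → arm 3.355 m, τ = 49.78 × 3.355 = 167 N·m counterclockwise.
Sack of grain: 38.3 × 9.8 = 375.3 N down at 3.47 m → arm 0.48 m, τ = 375.3 × 0.48 = 180.1 N·m counterclockwise.
Net moment of existing loads = 471.4 N·m counterclockwise.
The crate weighs 56.2 × 9.8 = 550.8 N and must supply an equal clockwise moment, so its lever arm about the pivot is 471.4 / 550.8 = 0.856 m.
That puts it at 3.95 + 0.856 = 4.81 m from the left end.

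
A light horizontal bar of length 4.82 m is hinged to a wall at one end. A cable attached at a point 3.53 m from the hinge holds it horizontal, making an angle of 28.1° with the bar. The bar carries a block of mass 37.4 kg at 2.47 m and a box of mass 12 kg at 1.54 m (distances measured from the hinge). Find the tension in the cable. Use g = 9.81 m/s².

T ≈ 654 N

Take moments about the hinge.
Block: 37.4 × 9.81 = 366.9 N down at 2.47 m → arm 2.47 m, τ = 366.9 × 2.47 = 906.2 N·m clockwise.
Box: 12 × 9.81 = 117.7 N down at 1.54 m → arm 1.54 m, τ = 117.7 × 1.54 = 181.3 N·m clockwise.
Total clockwise load moment = 1088 N·m.
The cable tension T acts at 3.53 m; only its component perpendicular to the bar, T sinθ, produces torque. sin 28.1° = 0.471.
Balancing moments: T × 3.53 × 0.471 = 1088, giving T = 1088 / 1.663 = 654 N.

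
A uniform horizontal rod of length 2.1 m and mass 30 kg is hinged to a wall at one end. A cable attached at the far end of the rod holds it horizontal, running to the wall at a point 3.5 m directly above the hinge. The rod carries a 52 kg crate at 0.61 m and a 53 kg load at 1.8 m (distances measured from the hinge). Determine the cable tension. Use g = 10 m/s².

T ≈ 881 N

Choose the hinge as the axis so the unknown hinge reaction has zero arm there.
Beam weight: 30 × 10 = 300 N down at 1.05 m → arm 1.05 m, τ = 300 × 1.05 = 315 N·m clockwise.
Crate: 52 × 10 = 520 N down at 0.61 m → arm 0.61 m, τ = 520 × 0.61 = 317.2 N·m clockwise.
Load: 53 × 10 = 530 N down at 1.8 m → arm 1.8 m, τ = 530 × 1.8 = 954 N·m clockwise.
Total clockwise load moment = 1586 N·m.
The cable tension T acts at 2.1 m; only its component perpendicular to the rod, T sinθ, produces torque. sinθ = h/√(h²+d²) = 3.5/√(3.5²+2.1²) = 0.8575.
Balancing moments: T × 2.1 × 0.8575 = 1586, giving T = 1586 / 1.801 = 881 N.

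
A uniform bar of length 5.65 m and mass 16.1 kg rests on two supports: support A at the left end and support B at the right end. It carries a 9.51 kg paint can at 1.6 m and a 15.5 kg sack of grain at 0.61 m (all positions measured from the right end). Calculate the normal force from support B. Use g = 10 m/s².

Sum moments about support A (its reaction then has zero moment arm).
Beam weight: 16.1 × 10 = 161 N down at 2.825 m → arm 2.825 m, τ = 161 × 2.825 = 454.8 N·m clockwise.
Paint can: 9.51 × 10 = 95.1 N down at 1.6 m → arm 4.05 m, τ = 95.1 × 4.05 = 385.2 N·m clockwise.
Sack of grain: 15.5 × 10 = 155 N down at 0.61 m → arm 5.04 m, τ = 155 × 5.04 = 781.2 N·m clockwise.
Net load moment about support A = 1621 N·m clockwise.
Reaction R at support B is upward at 0 m, arm 5.65 m → moment R × 5.65 counterclockwise.
Balancing moments: R × 5.65 = 1621, giving R = 287 N.

R_B ≈ 287 N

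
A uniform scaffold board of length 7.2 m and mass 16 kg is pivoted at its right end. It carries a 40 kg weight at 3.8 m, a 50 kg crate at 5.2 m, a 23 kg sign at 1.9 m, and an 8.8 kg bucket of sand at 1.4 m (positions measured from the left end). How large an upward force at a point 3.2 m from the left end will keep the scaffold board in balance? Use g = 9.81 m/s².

Sum moments about the right end (the unknown pivot reaction has zero arm there).
Beam weight: 16 × 9.81 = 157 N down at 3.6 m → arm 3.6 m, τ = 157 × 3.6 = 565.2 N·m counterclockwise.
Weight: 40 × 9.81 = 392.4 N down at 3.8 m → arm 3.4 m, τ = 392.4 × 3.4 = 1334 N·m counterclockwise.
Crate: 50 × 9.81 = 490.5 N down at 5.2 m → arm 2 m, τ = 490.5 × 2 = 981 N·m counterclockwise.
Sign: 23 × 9.81 = 225.6 N down at 1.9 m → arm 5.3 m, τ = 225.6 × 5.3 = 1196 N·m counterclockwise.
Bucket of sand: 8.8 × 9.81 = 86.33 N down at 1.4 m → arm 5.8 m, τ = 86.33 × 5.8 = 500.7 N·m counterclockwise.
Net moment of the loads = 4577 N·m counterclockwise.
The upward force F acts at a point 3.2 m from the left end, arm 4 m, giving F × 4 clockwise.
Στ = 0 ⇒ F × 4 = 4577 ⇒ F = 4577 / 4 = 1140 N.

F ≈ 1140 N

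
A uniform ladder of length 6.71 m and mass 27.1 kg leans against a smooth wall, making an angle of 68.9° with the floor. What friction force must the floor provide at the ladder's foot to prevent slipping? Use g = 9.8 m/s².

f ≈ 51.2 N

Taking torques about the foot of the ladder:
Ladder weight 27.1×9.8 = 265.6 N acts at 3.355 m along the ladder; its horizontal arm is 3.355·cos68.9° = 1.208 m → τ = 320.8 N·m clockwise.
Wall normal N acts horizontally at the top; its moment arm is the height L sinθ = 6.71·sin68.9° = 6.26 m, counterclockwise.
Setting net torque to zero: N × 6.26 = 320.8 → N = 51.2 N.
ΣFx = 0: friction at the foot balances the wall's push, so f = N_wall = 51.2 N.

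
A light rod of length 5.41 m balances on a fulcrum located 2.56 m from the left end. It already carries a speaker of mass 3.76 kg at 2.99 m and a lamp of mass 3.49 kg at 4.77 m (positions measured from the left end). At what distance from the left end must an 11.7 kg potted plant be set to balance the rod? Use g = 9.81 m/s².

About the fulcrum (at 2.56 m from the left end):
Speaker: 3.76 × 9.81 = 36.89 N down at 2.99 m → arm 0.43 m, τ = 36.89 × 0.43 = 15.86 N·m clockwise.
Lamp: 3.49 × 9.81 = 34.24 N down at 4.77 m → arm 2.21 m, τ = 34.24 × 2.21 = 75.67 N·m clockwise.
Net moment of existing loads = 91.53 N·m clockwise.
The potted plant weighs 11.7 × 9.81 = 114.8 N and must supply an equal counterclockwise moment, so its lever arm about the fulcrum is 91.53 / 114.8 = 0.797 m.
That puts it at 2.56 − 0.797 = 1.76 m from the left end.

x ≈ 1.76 m from the left end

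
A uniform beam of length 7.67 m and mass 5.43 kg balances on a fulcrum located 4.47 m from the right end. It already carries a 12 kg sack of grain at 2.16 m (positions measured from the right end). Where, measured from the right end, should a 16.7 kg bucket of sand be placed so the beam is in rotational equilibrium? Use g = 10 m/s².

x ≈ 6.34 m from the right end

About the fulcrum (at 4.47 m from the right end):
Beam weight: 5.43 × 10 = 54.3 N down at 3.835 m → arm 0.635 m, τ = 54.3 × 0.635 = 34.48 N·m clockwise.
Sack of grain: 12 × 10 = 120 N down at 2.16 m → arm 2.31 m, τ = 120 × 2.31 = 277.2 N·m clockwise.
Net moment of existing loads = 311.7 N·m clockwise.
The bucket of sand weighs 16.7 × 10 = 167 N and must supply an equal counterclockwise moment, so its lever arm about the fulcrum is 311.7 / 167 = 1.87 m.
That puts it at 4.47 + 1.87 = 6.34 m from the right end.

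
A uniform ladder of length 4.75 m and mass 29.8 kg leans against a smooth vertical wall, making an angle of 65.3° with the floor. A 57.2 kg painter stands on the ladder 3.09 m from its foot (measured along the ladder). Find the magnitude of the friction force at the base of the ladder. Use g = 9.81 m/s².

f ≈ 235 N

Take moments about the foot of the ladder.
Ladder weight 29.8×9.81 = 292.3 N acts at 2.375 m along the ladder; its horizontal arm is 2.375·cos65.3° = 0.9924 m → τ = 290.1 N·m clockwise.
Painter: 57.2×9.81 = 561.1 N at 3.09 m → arm 1.291 m → τ = 724.4 N·m clockwise.
Wall normal N acts horizontally at the top; its moment arm is the height L sinθ = 4.75·sin65.3° = 4.315 m, counterclockwise.
For rotational equilibrium, N × 4.315 = 1014, so N = 235 N.
ΣFx = 0: friction at the foot balances the wall's push, so f = N_wall = 235 N.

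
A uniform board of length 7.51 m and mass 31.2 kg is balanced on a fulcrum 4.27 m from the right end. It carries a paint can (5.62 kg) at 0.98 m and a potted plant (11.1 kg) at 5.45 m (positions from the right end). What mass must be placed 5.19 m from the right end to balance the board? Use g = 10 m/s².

m ≈ 23.3 kg

About the fulcrum (at 4.27 m from the right end):
Beam weight: 31.2 × 10 = 312 N down at 3.755 m → arm 0.515 m, τ = 312 × 0.515 = 160.7 N·m clockwise.
Paint can: 5.62 × 10 = 56.2 N down at 0.98 m → arm 3.29 m, τ = 56.2 × 3.29 = 184.9 N·m clockwise.
Potted plant: 11.1 × 10 = 111 N down at 5.45 m → arm 1.18 m, τ = 111 × 1.18 = 131 N·m counterclockwise.
Net moment of known loads = 214.6 N·m clockwise.
An unknown mass m at 5.19 m has arm 0.92 m; its moment is m·g·0.92 counterclockwise.
Balancing moments: m × 10 × 0.92 = 214.6, giving m = 214.6 / (10 × 0.92) = 23.3 kg.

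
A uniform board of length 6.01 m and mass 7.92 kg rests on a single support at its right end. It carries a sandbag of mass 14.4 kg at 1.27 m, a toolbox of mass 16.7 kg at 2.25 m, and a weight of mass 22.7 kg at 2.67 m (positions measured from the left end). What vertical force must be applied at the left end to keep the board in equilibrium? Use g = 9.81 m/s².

Taking torques about the right end:
Beam weight: 7.92 × 9.81 = 77.7 N down at 3.005 m → arm 3.005 m, τ = 77.7 × 3.005 = 233.5 N·m counterclockwise.
Sandbag: 14.4 × 9.81 = 141.3 N down at 1.27 m → arm 4.74 m, τ = 141.3 × 4.74 = 669.8 N·m counterclockwise.
Toolbox: 16.7 × 9.81 = 163.8 N down at 2.25 m → arm 3.76 m, τ = 163.8 × 3.76 = 615.9 N·m counterclockwise.
Weight: 22.7 × 9.81 = 222.7 N down at 2.67 m → arm 3.34 m, τ = 222.7 × 3.34 = 743.8 N·m counterclockwise.
Net moment of the loads = 2263 N·m counterclockwise.
The upward force F acts at the left end, arm 6.01 m, giving F × 6.01 clockwise.
Setting net torque to zero: F × 6.01 = 2263 → F = 2263 / 6.01 = 377 N.

F ≈ 377 N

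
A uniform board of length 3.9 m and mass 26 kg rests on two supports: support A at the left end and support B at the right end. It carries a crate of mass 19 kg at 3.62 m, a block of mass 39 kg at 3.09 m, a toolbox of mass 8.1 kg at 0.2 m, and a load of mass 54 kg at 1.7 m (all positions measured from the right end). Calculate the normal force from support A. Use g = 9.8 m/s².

Take moments about support B.
Beam weight: 26 × 9.8 = 254.8 N down at 1.95 m → arm 1.95 m, τ = 254.8 × 1.95 = 496.9 N·m counterclockwise.
Crate: 19 × 9.8 = 186.2 N down at 3.62 m → arm 3.62 m, τ = 186.2 × 3.62 = 674 N·m counterclockwise.
Block: 39 × 9.8 = 382.2 N down at 3.09 m → arm 3.09 m, τ = 382.2 × 3.09 = 1181 N·m counterclockwise.
Toolbox: 8.1 × 9.8 = 79.38 N down at 0.2 m → arm 0.2 m, τ = 79.38 × 0.2 = 15.88 N·m counterclockwise.
Load: 54 × 9.8 = 529.2 N down at 1.7 m → arm 1.7 m, τ = 529.2 × 1.7 = 899.6 N·m counterclockwise.
Net load moment about support B = 3267 N·m counterclockwise.
Reaction R at support A is upward at 3.9 m, arm 3.9 m → moment R × 3.9 clockwise.
Setting net torque to zero: R × 3.9 = 3267 → R = 838 N.

R_A ≈ 838 N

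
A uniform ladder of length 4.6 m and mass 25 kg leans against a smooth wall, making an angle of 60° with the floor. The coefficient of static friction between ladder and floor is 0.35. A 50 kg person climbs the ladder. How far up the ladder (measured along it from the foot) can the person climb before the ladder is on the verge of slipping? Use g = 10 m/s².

Choose the foot of the ladder as the axis so the floor normal and friction both act there and drop out.
Ladder weight 25×10 = 250 N acts at 2.3 m along the ladder; its horizontal arm is 2.3·cos60° = 1.15 m → τ = 287.5 N·m clockwise.
Person weight 50×10 = 500 N at distance d → arm d·cos60° → τ = 500·d·0.5 clockwise.
Wall normal N at the top has arm L sinθ = 3.984 m counterclockwise, so Στ = 0 gives N·3.984 = 287.5 + 250·d.
ΣFy = 0 ⇒ N_floor = 750 N, so the maximum friction is μ_s·N_floor = 0.35×750 = 262.5 N. ΣFx = 0 ⇒ N_wall = f, so at the slipping point N = 262.5 N.
Substituting: 262.5×3.984 = 287.5 + 250·d ⇒ d = (1046 − 287.5) / 250 = 3.03 m.

d ≈ 3.03 m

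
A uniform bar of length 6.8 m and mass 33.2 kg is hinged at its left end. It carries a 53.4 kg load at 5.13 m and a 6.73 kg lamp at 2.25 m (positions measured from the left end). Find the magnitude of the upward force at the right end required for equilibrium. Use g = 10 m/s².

F ≈ 591 N

Sum moments about the left end (the unknown pivot reaction has zero arm there).
Beam weight: 33.2 × 10 = 332 N down at 3.4 m → arm 3.4 m, τ = 332 × 3.4 = 1129 N·m clockwise.
Load: 53.4 × 10 = 534 N down at 5.13 m → arm 5.13 m, τ = 534 × 5.13 = 2739 N·m clockwise.
Lamp: 6.73 × 10 = 67.3 N down at 2.25 m → arm 2.25 m, τ = 67.3 × 2.25 = 151.4 N·m clockwise.
Net moment of the loads = 4019 N·m clockwise.
The upward force F acts at the right end, arm 6.8 m, giving F × 6.8 counterclockwise.
Balancing moments: F × 6.8 = 4019, giving F = 4019 / 6.8 = 591 N.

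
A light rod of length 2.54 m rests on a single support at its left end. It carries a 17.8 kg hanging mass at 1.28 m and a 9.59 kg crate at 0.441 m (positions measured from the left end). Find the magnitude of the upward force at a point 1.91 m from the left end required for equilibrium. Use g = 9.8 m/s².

Take moments about the left end.
Hanging mass: 17.8 × 9.8 = 174.4 N down at 1.28 m → arm 1.28 m, τ = 174.4 × 1.28 = 223.2 N·m clockwise.
Crate: 9.59 × 9.8 = 93.98 N down at 0.441 m → arm 0.441 m, τ = 93.98 × 0.441 = 41.45 N·m clockwise.
Net moment of the loads = 264.6 N·m clockwise.
The upward force F acts at a point 1.91 m from the left end, arm 1.91 m, giving F × 1.91 counterclockwise.
Setting net torque to zero: F × 1.91 = 264.6 → F = 264.6 / 1.91 = 139 N.

F ≈ 139 N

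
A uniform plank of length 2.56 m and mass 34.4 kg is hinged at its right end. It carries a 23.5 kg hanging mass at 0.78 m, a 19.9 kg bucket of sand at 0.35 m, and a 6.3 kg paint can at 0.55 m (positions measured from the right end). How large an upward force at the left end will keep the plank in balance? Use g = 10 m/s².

Sum moments about the right end (the unknown pivot reaction has zero arm there).
Beam weight: 34.4 × 10 = 344 N down at 1.28 m → arm 1.28 m, τ = 344 × 1.28 = 440.3 N·m counterclockwise.
Hanging mass: 23.5 × 10 = 235 N down at 0.78 m → arm 0.78 m, τ = 235 × 0.78 = 183.3 N·m counterclockwise.
Bucket of sand: 19.9 × 10 = 199 N down at 0.35 m → arm 0.35 m, τ = 199 × 0.35 = 69.65 N·m counterclockwise.
Paint can: 6.3 × 10 = 63 N down at 0.55 m → arm 0.55 m, τ = 63 × 0.55 = 34.65 N·m counterclockwise.
Net moment of the loads = 727.9 N·m counterclockwise.
The upward force F acts at the left end, arm 2.56 m, giving F × 2.56 clockwise.
Balancing moments: F × 2.56 = 727.9, giving F = 727.9 / 2.56 = 284 N.

F ≈ 284 N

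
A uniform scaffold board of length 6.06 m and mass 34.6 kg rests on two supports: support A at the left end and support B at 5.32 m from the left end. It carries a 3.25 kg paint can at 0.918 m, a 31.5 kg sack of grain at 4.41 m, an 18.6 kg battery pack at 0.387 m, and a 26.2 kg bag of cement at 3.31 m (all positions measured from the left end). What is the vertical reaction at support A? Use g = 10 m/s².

R_A ≈ 501 N

Choose support B as the axis so its reaction then has zero moment arm.
Beam weight: 34.6 × 10 = 346 N down at 3.03 m → arm 2.29 m, τ = 346 × 2.29 = 792.3 N·m counterclockwise.
Paint can: 3.25 × 10 = 32.5 N down at 0.918 m → arm 4.402 m, τ = 32.5 × 4.402 = 143.1 N·m counterclockwise.
Sack of grain: 31.5 × 10 = 315 N down at 4.41 m → arm 0.91 m, τ = 315 × 0.91 = 286.7 N·m counterclockwise.
Battery pack: 18.6 × 10 = 186 N down at 0.387 m → arm 4.933 m, τ = 186 × 4.933 = 917.5 N·m counterclockwise.
Bag of cement: 26.2 × 10 = 262 N down at 3.31 m → arm 2.01 m, τ = 262 × 2.01 = 526.6 N·m counterclockwise.
Net load moment about support B = 2666 N·m counterclockwise.
Reaction R at support A is upward at 0 m, arm 5.32 m → moment R × 5.32 clockwise.
Setting net torque to zero: R × 5.32 = 2666 → R = 501 N.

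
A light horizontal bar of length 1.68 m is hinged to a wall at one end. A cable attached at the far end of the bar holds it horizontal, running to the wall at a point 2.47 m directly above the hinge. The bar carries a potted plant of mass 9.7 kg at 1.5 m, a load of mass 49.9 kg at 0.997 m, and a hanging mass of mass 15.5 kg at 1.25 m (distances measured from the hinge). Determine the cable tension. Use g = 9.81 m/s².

About the hinge:
Potted plant: 9.7 × 9.81 = 95.16 N down at 1.5 m → arm 1.5 m, τ = 95.16 × 1.5 = 142.7 N·m clockwise.
Load: 49.9 × 9.81 = 489.5 N down at 0.997 m → arm 0.997 m, τ = 489.5 × 0.997 = 488 N·m clockwise.
Hanging mass: 15.5 × 9.81 = 152.1 N down at 1.25 m → arm 1.25 m, τ = 152.1 × 1.25 = 190.1 N·m clockwise.
Total clockwise load moment = 820.8 N·m.
The cable tension T acts at 1.68 m; only its component perpendicular to the bar, T sinθ, produces torque. sinθ = h/√(h²+d²) = 2.47/√(2.47²+1.68²) = 0.8269.
For rotational equilibrium, T × 1.68 × 0.8269 = 820.8, so T = 820.8 / 1.389 = 591 N.

T ≈ 591 N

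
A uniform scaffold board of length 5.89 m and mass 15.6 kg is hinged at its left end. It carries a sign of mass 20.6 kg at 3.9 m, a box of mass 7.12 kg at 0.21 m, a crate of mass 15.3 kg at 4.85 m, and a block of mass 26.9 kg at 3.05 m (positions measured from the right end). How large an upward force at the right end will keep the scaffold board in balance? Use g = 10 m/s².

Sum moments about the left end (the unknown pivot reaction has zero arm there).
Beam weight: 15.6 × 10 = 156 N down at 2.945 m → arm 2.945 m, τ = 156 × 2.945 = 459.4 N·m clockwise.
Sign: 20.6 × 10 = 206 N down at 3.9 m → arm 1.99 m, τ = 206 × 1.99 = 409.9 N·m clockwise.
Box: 7.12 × 10 = 71.2 N down at 0.21 m → arm 5.68 m, τ = 71.2 × 5.68 = 404.4 N·m clockwise.
Crate: 15.3 × 10 = 153 N down at 4.85 m → arm 1.04 m, τ = 153 × 1.04 = 159.1 N·m clockwise.
Block: 26.9 × 10 = 269 N down at 3.05 m → arm 2.84 m, τ = 269 × 2.84 = 764 N·m clockwise.
Net moment of the loads = 2197 N·m clockwise.
The upward force F acts at the right end, arm 5.89 m, giving F × 5.89 counterclockwise.
For rotational equilibrium, F × 5.89 = 2197, so F = 2197 / 5.89 = 373 N.

F ≈ 373 N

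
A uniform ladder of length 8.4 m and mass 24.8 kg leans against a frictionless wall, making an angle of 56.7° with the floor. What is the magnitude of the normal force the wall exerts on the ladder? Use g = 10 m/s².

Take moments about the foot of the ladder.
Ladder weight 24.8×10 = 248 N acts at 4.2 m along the ladder; its horizontal arm is 4.2·cos56.7° = 2.306 m → τ = 571.9 N·m clockwise.
Wall normal N acts horizontally at the top; its moment arm is the height L sinθ = 8.4·sin56.7° = 7.021 m, counterclockwise.
For rotational equilibrium, N × 7.021 = 571.9, so N = 81.5 N.

N_wall ≈ 81.5 N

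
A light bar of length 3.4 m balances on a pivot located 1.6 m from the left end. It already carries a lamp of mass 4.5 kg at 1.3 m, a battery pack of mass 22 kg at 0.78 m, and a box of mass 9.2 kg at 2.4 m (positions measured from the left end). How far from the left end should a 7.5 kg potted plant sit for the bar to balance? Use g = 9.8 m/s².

x ≈ 3.2 m from the left end

Take moments about the pivot (at 1.6 m from the left end).
Lamp: 4.5 × 9.8 = 44.1 N down at 1.3 m → arm 0.3 m, τ = 44.1 × 0.3 = 13.23 N·m counterclockwise.
Battery pack: 22 × 9.8 = 215.6 N down at 0.78 m → arm 0.82 m, τ = 215.6 × 0.82 = 176.8 N·m counterclockwise.
Box: 9.2 × 9.8 = 90.16 N down at 2.4 m → arm 0.8 m, τ = 90.16 × 0.8 = 72.13 N·m clockwise.
Net moment of existing loads = 117.9 N·m counterclockwise.
The potted plant weighs 7.5 × 9.8 = 73.5 N and must supply an equal clockwise moment, so its lever arm about the pivot is 117.9 / 73.5 = 1.6 m.
That puts it at 1.6 + 1.6 = 3.2 m from the left end.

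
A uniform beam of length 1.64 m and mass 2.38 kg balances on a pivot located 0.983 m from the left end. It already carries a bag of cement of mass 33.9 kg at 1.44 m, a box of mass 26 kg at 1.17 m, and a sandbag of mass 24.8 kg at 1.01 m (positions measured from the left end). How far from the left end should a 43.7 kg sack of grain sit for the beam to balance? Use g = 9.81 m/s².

Choose the pivot (at 0.983 m from the left end) as the axis so the support reaction has zero arm there.
Beam weight: 2.38 × 9.81 = 23.35 N down at 0.82 m → arm 0.163 m, τ = 23.35 × 0.163 = 3.806 N·m counterclockwise.
Bag of cement: 33.9 × 9.81 = 332.6 N down at 1.44 m → arm 0.457 m, τ = 332.6 × 0.457 = 152 N·m clockwise.
Box: 26 × 9.81 = 255.1 N down at 1.17 m → arm 0.187 m, τ = 255.1 × 0.187 = 47.7 N·m clockwise.
Sandbag: 24.8 × 9.81 = 243.3 N down at 1.01 m → arm 0.027 m, τ = 243.3 × 0.027 = 6.569 N·m clockwise.
Net moment of existing loads = 202.5 N·m clockwise.
The sack of grain weighs 43.7 × 9.81 = 428.7 N and must supply an equal counterclockwise moment, so its lever arm about the pivot is 202.5 / 428.7 = 0.472 m.
That puts it at 0.983 − 0.472 = 0.511 m from the left end.

x ≈ 0.511 m from the left end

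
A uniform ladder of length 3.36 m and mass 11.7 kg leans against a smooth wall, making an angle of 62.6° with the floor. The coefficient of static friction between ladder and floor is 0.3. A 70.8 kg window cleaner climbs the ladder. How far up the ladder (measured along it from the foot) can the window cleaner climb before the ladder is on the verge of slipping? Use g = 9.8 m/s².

d ≈ 1.99 m

Take moments about the foot of the ladder.
Ladder weight 11.7×9.8 = 114.7 N acts at 1.68 m along the ladder; its horizontal arm is 1.68·cos62.6° = 0.7731 m → τ = 88.67 N·m clockwise.
Window cleaner weight 70.8×9.8 = 693.8 N at distance d → arm d·cos62.6° → τ = 693.8·d·0.4602 clockwise.
Wall normal N at the top has arm L sinθ = 2.983 m counterclockwise, so Στ = 0 gives N·2.983 = 88.67 + 319.3·d.
ΣFy = 0 ⇒ N_floor = 808.5 N, so the maximum friction is μ_s·N_floor = 0.3×808.5 = 242.5 N. ΣFx = 0 ⇒ N_wall = f, so at the slipping point N = 242.5 N.
Substituting: 242.5×2.983 = 88.67 + 319.3·d ⇒ d = (723.4 − 88.67) / 319.3 = 1.99 m.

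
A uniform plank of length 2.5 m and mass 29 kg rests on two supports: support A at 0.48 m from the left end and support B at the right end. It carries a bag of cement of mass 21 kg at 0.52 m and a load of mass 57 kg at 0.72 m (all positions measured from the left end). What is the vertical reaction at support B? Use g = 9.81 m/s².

R_B ≈ 179 N

About support A:
Beam weight: 29 × 9.81 = 284.5 N down at 1.25 m → arm 0.77 m, τ = 284.5 × 0.77 = 219.1 N·m clockwise.
Bag of cement: 21 × 9.81 = 206 N down at 0.52 m → arm 0.04 m, τ = 206 × 0.04 = 8.24 N·m clockwise.
Load: 57 × 9.81 = 559.2 N down at 0.72 m → arm 0.24 m, τ = 559.2 × 0.24 = 134.2 N·m clockwise.
Net load moment about support A = 361.5 N·m clockwise.
Reaction R at support B is upward at 2.5 m, arm 2.02 m → moment R × 2.02 counterclockwise.
Setting net torque to zero: R × 2.02 = 361.5 → R = 179 N.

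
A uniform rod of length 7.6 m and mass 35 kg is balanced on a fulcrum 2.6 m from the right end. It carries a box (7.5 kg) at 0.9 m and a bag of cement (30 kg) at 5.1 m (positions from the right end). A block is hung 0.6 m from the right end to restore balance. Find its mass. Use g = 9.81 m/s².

m ≈ 52.1 kg

About the fulcrum (at 2.6 m from the right end):
Beam weight: 35 × 9.81 = 343.4 N down at 3.8 m → arm 1.2 m, τ = 343.4 × 1.2 = 412.1 N·m counterclockwise.
Box: 7.5 × 9.81 = 73.58 N down at 0.9 m → arm 1.7 m, τ = 73.58 × 1.7 = 125.1 N·m clockwise.
Bag of cement: 30 × 9.81 = 294.3 N down at 5.1 m → arm 2.5 m, τ = 294.3 × 2.5 = 735.8 N·m counterclockwise.
Net moment of known loads = 1023 N·m counterclockwise.
An unknown mass m at 0.6 m has arm 2 m; its moment is m·g·2 clockwise.
Στ = 0 ⇒ m × 9.81 × 2 = 1023 ⇒ m = 1023 / (9.81 × 2) = 52.1 kg.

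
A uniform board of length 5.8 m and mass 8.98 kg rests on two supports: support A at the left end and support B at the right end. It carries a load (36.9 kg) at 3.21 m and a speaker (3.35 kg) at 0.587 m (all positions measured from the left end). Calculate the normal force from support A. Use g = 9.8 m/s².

R_A ≈ 235 N

Choose support B as the axis so its reaction then has zero moment arm.
Beam weight: 8.98 × 9.8 = 88 N down at 2.9 m → arm 2.9 m, τ = 88 × 2.9 = 255.2 N·m counterclockwise.
Load: 36.9 × 9.8 = 361.6 N down at 3.21 m → arm 2.59 m, τ = 361.6 × 2.59 = 936.5 N·m counterclockwise.
Speaker: 3.35 × 9.8 = 32.83 N down at 0.587 m → arm 5.213 m, τ = 32.83 × 5.213 = 171.1 N·m counterclockwise.
Net load moment about support B = 1363 N·m counterclockwise.
Reaction R at support A is upward at 0 m, arm 5.8 m → moment R × 5.8 clockwise.
Στ = 0 ⇒ R × 5.8 = 1363 ⇒ R = 235 N.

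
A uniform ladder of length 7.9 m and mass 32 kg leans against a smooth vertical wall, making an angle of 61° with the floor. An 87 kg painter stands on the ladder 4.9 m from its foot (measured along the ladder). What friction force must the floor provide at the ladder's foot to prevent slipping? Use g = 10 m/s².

f ≈ 388 N

About the foot of the ladder:
Ladder weight 32×10 = 320 N acts at 3.95 m along the ladder; its horizontal arm is 3.95·cos61° = 1.915 m → τ = 612.8 N·m clockwise.
Painter: 87×10 = 870 N at 4.9 m → arm 2.376 m → τ = 2067 N·m clockwise.
Wall normal N acts horizontally at the top; its moment arm is the height L sinθ = 7.9·sin61° = 6.909 m, counterclockwise.
Στ = 0 ⇒ N × 6.909 = 2680 ⇒ N = 388 N.
ΣFx = 0: friction at the foot balances the wall's push, so f = N_wall = 388 N.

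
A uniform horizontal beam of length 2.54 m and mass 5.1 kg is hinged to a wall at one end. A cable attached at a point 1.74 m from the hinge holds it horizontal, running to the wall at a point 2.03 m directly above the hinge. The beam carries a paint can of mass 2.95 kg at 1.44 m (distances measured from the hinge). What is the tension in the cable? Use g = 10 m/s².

Sum moments about the hinge (the unknown hinge reaction has zero arm there).
Beam weight: 5.1 × 10 = 51 N down at 1.27 m → arm 1.27 m, τ = 51 × 1.27 = 64.77 N·m clockwise.
Paint can: 2.95 × 10 = 29.5 N down at 1.44 m → arm 1.44 m, τ = 29.5 × 1.44 = 42.48 N·m clockwise.
Total clockwise load moment = 107.2 N·m.
The cable tension T acts at 1.74 m; only its component perpendicular to the beam, T sinθ, produces torque. sinθ = h/√(h²+d²) = 2.03/√(2.03²+1.74²) = 0.7593.
Στ = 0 ⇒ T × 1.74 × 0.7593 = 107.2 ⇒ T = 107.2 / 1.321 = 81.2 N.

T ≈ 81.2 N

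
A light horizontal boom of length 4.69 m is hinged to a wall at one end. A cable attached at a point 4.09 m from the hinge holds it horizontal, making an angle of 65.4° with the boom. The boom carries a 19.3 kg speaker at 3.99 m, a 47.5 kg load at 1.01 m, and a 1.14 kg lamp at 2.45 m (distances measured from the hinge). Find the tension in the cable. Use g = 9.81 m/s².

T ≈ 337 N

Choose the hinge as the axis so the unknown hinge reaction has zero arm there.
Speaker: 19.3 × 9.81 = 189.3 N down at 3.99 m → arm 3.99 m, τ = 189.3 × 3.99 = 755.3 N·m clockwise.
Load: 47.5 × 9.81 = 466 N down at 1.01 m → arm 1.01 m, τ = 466 × 1.01 = 470.7 N·m clockwise.
Lamp: 1.14 × 9.81 = 11.18 N down at 2.45 m → arm 2.45 m, τ = 11.18 × 2.45 = 27.39 N·m clockwise.
Total clockwise load moment = 1253 N·m.
The cable tension T acts at 4.09 m; only its component perpendicular to the boom, T sinθ, produces torque. sin 65.4° = 0.9092.
Setting net torque to zero: T × 4.09 × 0.9092 = 1253 → T = 1253 / 3.719 = 337 N.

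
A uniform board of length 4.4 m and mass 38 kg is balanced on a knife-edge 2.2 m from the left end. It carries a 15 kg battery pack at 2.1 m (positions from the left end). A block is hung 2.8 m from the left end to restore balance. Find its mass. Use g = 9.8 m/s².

Taking torques about the knife-edge (at 2.2 m from the left end):
Beam weight: acts at the knife-edge, moment arm 0 → no torque.
Battery pack: 15 × 9.8 = 147 N down at 2.1 m → arm 0.1 m, τ = 147 × 0.1 = 14.7 N·m counterclockwise.
Net moment of known loads = 14.7 N·m counterclockwise.
An unknown mass m at 2.8 m has arm 0.6 m; its moment is m·g·0.6 clockwise.
Setting net torque to zero: m × 9.8 × 0.6 = 14.7 → m = 14.7 / (9.8 × 0.6) = 2.5 kg.

m ≈ 2.5 kg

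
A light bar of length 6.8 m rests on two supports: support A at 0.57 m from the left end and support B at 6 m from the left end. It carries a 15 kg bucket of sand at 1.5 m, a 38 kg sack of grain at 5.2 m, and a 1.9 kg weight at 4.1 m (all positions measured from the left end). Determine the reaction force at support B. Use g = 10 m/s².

Sum moments about support A (its reaction then has zero moment arm).
Bucket of sand: 15 × 10 = 150 N down at 1.5 m → arm 0.93 m, τ = 150 × 0.93 = 139.5 N·m clockwise.
Sack of grain: 38 × 10 = 380 N down at 5.2 m → arm 4.63 m, τ = 380 × 4.63 = 1759 N·m clockwise.
Weight: 1.9 × 10 = 19 N down at 4.1 m → arm 3.53 m, τ = 19 × 3.53 = 67.07 N·m clockwise.
Net load moment about support A = 1966 N·m clockwise.
Reaction R at support B is upward at 6 m, arm 5.43 m → moment R × 5.43 counterclockwise.
Setting net torque to zero: R × 5.43 = 1966 → R = 362 N.

R_B ≈ 362 N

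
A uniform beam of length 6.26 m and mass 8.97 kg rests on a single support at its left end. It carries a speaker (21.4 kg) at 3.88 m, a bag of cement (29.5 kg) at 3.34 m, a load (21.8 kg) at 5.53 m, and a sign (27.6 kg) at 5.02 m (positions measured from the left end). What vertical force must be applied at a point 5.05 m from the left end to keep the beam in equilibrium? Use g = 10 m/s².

Choose the left end as the axis so the unknown pivot reaction has zero arm there.
Beam weight: 8.97 × 10 = 89.7 N down at 3.13 m → arm 3.13 m, τ = 89.7 × 3.13 = 280.8 N·m clockwise.
Speaker: 21.4 × 10 = 214 N down at 3.88 m → arm 3.88 m, τ = 214 × 3.88 = 830.3 N·m clockwise.
Bag of cement: 29.5 × 10 = 295 N down at 3.34 m → arm 3.34 m, τ = 295 × 3.34 = 985.3 N·m clockwise.
Load: 21.8 × 10 = 218 N down at 5.53 m → arm 5.53 m, τ = 218 × 5.53 = 1206 N·m clockwise.
Sign: 27.6 × 10 = 276 N down at 5.02 m → arm 5.02 m, τ = 276 × 5.02 = 1386 N·m clockwise.
Net moment of the loads = 4688 N·m clockwise.
The upward force F acts at a point 5.05 m from the left end, arm 5.05 m, giving F × 5.05 counterclockwise.
For rotational equilibrium, F × 5.05 = 4688, so F = 4688 / 5.05 = 928 N.

F ≈ 928 N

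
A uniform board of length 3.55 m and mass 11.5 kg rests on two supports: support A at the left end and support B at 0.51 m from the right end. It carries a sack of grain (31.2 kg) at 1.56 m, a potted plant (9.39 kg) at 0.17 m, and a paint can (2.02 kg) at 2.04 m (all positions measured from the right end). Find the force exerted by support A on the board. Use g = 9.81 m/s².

R_A ≈ 152 N

Choose support B as the axis so its reaction then has zero moment arm.
Beam weight: 11.5 × 9.81 = 112.8 N down at 1.775 m → arm 1.265 m, τ = 112.8 × 1.265 = 142.7 N·m counterclockwise.
Sack of grain: 31.2 × 9.81 = 306.1 N down at 1.56 m → arm 1.05 m, τ = 306.1 × 1.05 = 321.4 N·m counterclockwise.
Potted plant: 9.39 × 9.81 = 92.12 N down at 0.17 m → arm 0.34 m, τ = 92.12 × 0.34 = 31.32 N·m clockwise.
Paint can: 2.02 × 9.81 = 19.82 N down at 2.04 m → arm 1.53 m, τ = 19.82 × 1.53 = 30.32 N·m counterclockwise.
Net load moment about support B = 463.1 N·m counterclockwise.
Reaction R at support A is upward at 3.55 m, arm 3.04 m → moment R × 3.04 clockwise.
Setting net torque to zero: R × 3.04 = 463.1 → R = 152 N.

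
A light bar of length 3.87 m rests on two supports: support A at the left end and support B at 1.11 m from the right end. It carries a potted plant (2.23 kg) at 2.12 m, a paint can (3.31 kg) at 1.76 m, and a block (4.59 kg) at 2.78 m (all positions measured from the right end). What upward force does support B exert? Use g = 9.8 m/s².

Taking torques about support A:
Potted plant: 2.23 × 9.8 = 21.85 N down at 2.12 m → arm 1.75 m, τ = 21.85 × 1.75 = 38.24 N·m clockwise.
Paint can: 3.31 × 9.8 = 32.44 N down at 1.76 m → arm 2.11 m, τ = 32.44 × 2.11 = 68.45 N·m clockwise.
Block: 4.59 × 9.8 = 44.98 N down at 2.78 m → arm 1.09 m, τ = 44.98 × 1.09 = 49.03 N·m clockwise.
Net load moment about support A = 155.7 N·m clockwise.
Reaction R at support B is upward at 1.11 m, arm 2.76 m → moment R × 2.76 counterclockwise.
Στ = 0 ⇒ R × 2.76 = 155.7 ⇒ R = 56.4 N.

R_B ≈ 56.4 N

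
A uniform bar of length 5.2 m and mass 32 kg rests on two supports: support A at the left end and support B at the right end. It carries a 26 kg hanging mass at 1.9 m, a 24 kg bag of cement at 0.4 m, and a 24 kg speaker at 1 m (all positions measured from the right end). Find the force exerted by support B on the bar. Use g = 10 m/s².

Taking torques about support A:
Beam weight: 32 × 10 = 320 N down at 2.6 m → arm 2.6 m, τ = 320 × 2.6 = 832 N·m clockwise.
Hanging mass: 26 × 10 = 260 N down at 1.9 m → arm 3.3 m, τ = 260 × 3.3 = 858 N·m clockwise.
Bag of cement: 24 × 10 = 240 N down at 0.4 m → arm 4.8 m, τ = 240 × 4.8 = 1152 N·m clockwise.
Speaker: 24 × 10 = 240 N down at 1 m → arm 4.2 m, τ = 240 × 4.2 = 1008 N·m clockwise.
Net load moment about support A = 3850 N·m clockwise.
Reaction R at support B is upward at 0 m, arm 5.2 m → moment R × 5.2 counterclockwise.
For rotational equilibrium, R × 5.2 = 3850, so R = 740 N.

R_B ≈ 740 N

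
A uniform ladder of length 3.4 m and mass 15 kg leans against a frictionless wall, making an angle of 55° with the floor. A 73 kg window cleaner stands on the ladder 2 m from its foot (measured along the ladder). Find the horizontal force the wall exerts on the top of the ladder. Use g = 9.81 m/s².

Choose the foot of the ladder as the axis so the floor normal and friction both act there and drop out.
Ladder weight 15×9.81 = 147.2 N acts at 1.7 m along the ladder; its horizontal arm is 1.7·cos55° = 0.9751 m → τ = 143.5 N·m clockwise.
Window cleaner: 73×9.81 = 716.1 N at 2 m → arm 1.147 m → τ = 821.4 N·m clockwise.
Wall normal N acts horizontally at the top; its moment arm is the height L sinθ = 3.4·sin55° = 2.785 m, counterclockwise.
Στ = 0 ⇒ N × 2.785 = 964.9 ⇒ N = 346 N.

N_wall ≈ 346 N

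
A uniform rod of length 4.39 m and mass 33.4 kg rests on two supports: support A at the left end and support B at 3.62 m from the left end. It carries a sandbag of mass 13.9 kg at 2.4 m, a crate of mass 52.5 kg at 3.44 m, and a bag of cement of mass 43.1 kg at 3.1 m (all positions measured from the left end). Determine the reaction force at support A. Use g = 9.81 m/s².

R_A ≈ 261 N

Take moments about support B.
Beam weight: 33.4 × 9.81 = 327.7 N down at 2.195 m → arm 1.425 m, τ = 327.7 × 1.425 = 467 N·m counterclockwise.
Sandbag: 13.9 × 9.81 = 136.4 N down at 2.4 m → arm 1.22 m, τ = 136.4 × 1.22 = 166.4 N·m counterclockwise.
Crate: 52.5 × 9.81 = 515 N down at 3.44 m → arm 0.18 m, τ = 515 × 0.18 = 92.7 N·m counterclockwise.
Bag of cement: 43.1 × 9.81 = 422.8 N down at 3.1 m → arm 0.52 m, τ = 422.8 × 0.52 = 219.9 N·m counterclockwise.
Net load moment about support B = 946 N·m counterclockwise.
Reaction R at support A is upward at 0 m, arm 3.62 m → moment R × 3.62 clockwise.
Στ = 0 ⇒ R × 3.62 = 946 ⇒ R = 261 N.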